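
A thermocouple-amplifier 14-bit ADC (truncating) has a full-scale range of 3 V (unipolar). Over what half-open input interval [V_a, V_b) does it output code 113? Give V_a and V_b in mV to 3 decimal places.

[20.691 mV, 20.874 mV)

LSB = 3/2^14 = 183.11 µV.
V_a = V_low + 113·LSB = 0.0206909 V; V_b = V_low + 114·LSB = 0.020874 V.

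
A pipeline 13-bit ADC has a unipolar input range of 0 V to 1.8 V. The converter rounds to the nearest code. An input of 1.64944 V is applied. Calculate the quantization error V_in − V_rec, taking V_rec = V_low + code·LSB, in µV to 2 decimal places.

LSB = 1.8/2^13 = 219.73 µV.
Scaled input = 7506.7847 LSBs, so code = 7507.
V_rec = 0 + 7507·0.000219727 = 1.6494873 V.
Error = 1.64944 − 1.6494873 = -4.73047e-05 V = -47.30 µV.

-47.30 µV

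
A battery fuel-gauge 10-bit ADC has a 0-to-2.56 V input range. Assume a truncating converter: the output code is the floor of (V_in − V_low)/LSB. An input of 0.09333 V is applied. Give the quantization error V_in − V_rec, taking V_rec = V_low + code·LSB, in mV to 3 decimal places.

0.830 mV

Step size: 2.56 V ÷ 2^10 = 2.500 mV.
(0.09333 − 0)/0.0025 = 37.3320; ⌊·⌋ gives code 37.
Reconstructed: 0.0925 V.
Difference: 0.00083 V → 0.830 mV.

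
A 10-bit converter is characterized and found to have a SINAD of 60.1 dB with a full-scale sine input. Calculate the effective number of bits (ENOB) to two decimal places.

ENOB = (SINAD − 1.76) / 6.02 = (60.1 − 1.76)/6.02 = 9.691.

9.69 bits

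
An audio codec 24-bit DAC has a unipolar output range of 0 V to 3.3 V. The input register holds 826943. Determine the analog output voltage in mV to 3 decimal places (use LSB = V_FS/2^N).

LSB = 3.3 V / 2^24 = 0.20 µV.
V_out = 0 + 826943 × 1.96695e-07 V = 0.162656 V.
= 162.656 mV.

162.656 mV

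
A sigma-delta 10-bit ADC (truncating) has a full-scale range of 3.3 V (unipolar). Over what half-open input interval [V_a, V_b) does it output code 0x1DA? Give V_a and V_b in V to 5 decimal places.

LSB = 3.3/2^10 = 3.223 mV.
Code 0x1DA = 474 decimal.
V_a = V_low + 474·LSB = 1.52754 V; V_b = V_low + 475·LSB = 1.53076 V.

[1.52754 V, 1.53076 V)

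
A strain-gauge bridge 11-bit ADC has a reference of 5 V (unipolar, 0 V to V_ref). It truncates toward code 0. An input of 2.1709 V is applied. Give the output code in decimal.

LSB = 5 V / 2048 = 2.441 mV.
(2.1709 − 0) / 0.00244141 = 889.201 LSBs.
So the output code is 889.

code 889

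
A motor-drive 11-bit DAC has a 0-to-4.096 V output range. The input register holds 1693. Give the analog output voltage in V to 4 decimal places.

3.3860 V

LSB = 4.096 V / 2^11 = 2.000 mV.
V_out = 0 + 1693 × 0.002 V = 3.386 V.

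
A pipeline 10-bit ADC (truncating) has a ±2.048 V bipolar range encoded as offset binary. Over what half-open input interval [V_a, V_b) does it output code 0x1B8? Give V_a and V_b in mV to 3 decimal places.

LSB = 4.096/2^10 = 4.000 mV.
Code 0x1B8 = 440 decimal.
V_a = V_low + 440·LSB = -0.288 V; V_b = V_low + 441·LSB = -0.284 V.

[-288.000 mV, -284.000 mV)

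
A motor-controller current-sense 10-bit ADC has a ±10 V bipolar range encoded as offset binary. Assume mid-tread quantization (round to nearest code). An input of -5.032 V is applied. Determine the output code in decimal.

LSB = 20 V / 1024 = 19.531 mV.
(-5.032 − (−10)) / 0.0195312 = 254.362 LSBs.
round(254.362) = 254.

code 254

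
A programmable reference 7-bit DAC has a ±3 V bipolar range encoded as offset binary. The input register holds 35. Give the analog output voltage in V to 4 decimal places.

LSB = 6 V / 2^7 = 46.875 mV.
V_out = (−3) + 35 × 0.046875 V = -1.35938 V.

-1.3594 V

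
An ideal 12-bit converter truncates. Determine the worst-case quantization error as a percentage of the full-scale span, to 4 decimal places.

0.0244 %

Truncating → worst-case error = 1 LSB = V_FS/2^12, so 100/4096 = 0.0244141 % of full scale.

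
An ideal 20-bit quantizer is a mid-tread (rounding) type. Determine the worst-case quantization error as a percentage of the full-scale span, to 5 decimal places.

Rounding → worst-case error = ½ LSB = V_FS/2^21, so 100/2097152 = 4.76837e-05 % of full scale.

0.00005 %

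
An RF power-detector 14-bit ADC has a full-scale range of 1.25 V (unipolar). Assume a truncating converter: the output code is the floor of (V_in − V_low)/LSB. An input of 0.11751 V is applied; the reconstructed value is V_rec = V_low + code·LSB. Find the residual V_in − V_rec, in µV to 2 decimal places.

17.32 µV

One LSB is 1.25 V / 16384 = 76.29 µV.
(V_in − V_low)/LSB = (0.11751 − 0)/7.62939e-05 = 1540.2271 → code 1540 (floor).
Code 1540 maps back to 0 + 1540×7.62939e-05 V = 0.11749268 V.
V_in − V_rec = 1.73242e-05 V = 17.32 µV.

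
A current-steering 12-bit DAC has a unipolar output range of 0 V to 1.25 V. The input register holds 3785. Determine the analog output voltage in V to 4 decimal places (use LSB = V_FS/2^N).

LSB = 1.25 V / 2^12 = 305.18 µV.
V_out = 0 + 3785 × 0.000305176 V = 1.15509 V.

1.1551 V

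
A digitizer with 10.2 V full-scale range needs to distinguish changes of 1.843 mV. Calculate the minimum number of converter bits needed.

Number of steps required ≥ 10.2 V / 1.843 mV = 5534.45.
Need 2^N ≥ 5534.45; 2^12 = 4096, 2^13 = 8192.
Minimum N = 13.

13 bits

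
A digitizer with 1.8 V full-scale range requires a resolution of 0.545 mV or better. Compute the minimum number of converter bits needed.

12 bits

Number of steps required ≥ 1.8 V / 0.545 mV = 3302.75.
Need 2^N ≥ 3302.75; 2^11 = 2048, 2^12 = 4096.
Minimum N = 12.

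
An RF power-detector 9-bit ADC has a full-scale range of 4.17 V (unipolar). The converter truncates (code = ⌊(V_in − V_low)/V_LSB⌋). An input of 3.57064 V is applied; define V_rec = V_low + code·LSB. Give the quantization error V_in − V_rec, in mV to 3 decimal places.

3.335 mV

Step size: 4.17 V ÷ 2^9 = 8.145 mV.
Scaled input = 438.4095 LSBs, so code = 438.
Code 438 maps back to 0 + 438×0.00814453 V = 3.5673047 V.
V_in − V_rec = 0.00333531 V = 3.335 mV.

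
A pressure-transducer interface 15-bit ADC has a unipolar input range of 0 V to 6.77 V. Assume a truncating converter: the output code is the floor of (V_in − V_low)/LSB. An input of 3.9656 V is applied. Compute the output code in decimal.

Full-scale span = 6.77 V; LSB = 6.77/2^15 = 206.60 µV.
(V_in − V_low)/LSB = (3.9656 − 0) / 0.000206604 = 19194.207.
Floor → code 19194.

code 19194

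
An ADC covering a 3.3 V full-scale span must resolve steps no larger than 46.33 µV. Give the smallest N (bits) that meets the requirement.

17 bits

Number of steps required ≥ 3.3 V / 46.33 µV = 71228.15.
Need 2^N ≥ 71228.15; 2^16 = 65536, 2^17 = 131072.
Minimum N = 17.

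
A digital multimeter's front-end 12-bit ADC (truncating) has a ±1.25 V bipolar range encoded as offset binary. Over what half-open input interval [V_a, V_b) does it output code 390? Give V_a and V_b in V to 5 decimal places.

[-1.01196 V, -1.01135 V)

LSB = 2.5/2^12 = 0.610 mV.
V_a = V_low + 390·LSB = -1.01196 V; V_b = V_low + 391·LSB = -1.01135 V.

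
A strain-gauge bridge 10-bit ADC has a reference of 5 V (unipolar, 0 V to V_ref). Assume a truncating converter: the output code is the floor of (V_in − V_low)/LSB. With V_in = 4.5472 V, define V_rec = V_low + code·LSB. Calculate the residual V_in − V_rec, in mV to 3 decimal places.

1.302 mV

One LSB is 5 V / 1024 = 4.883 mV.
Scaled input = 931.2666 LSBs, so code = 931.
V_rec = 0 + 931·0.00488281 = 4.5458984 V.
Difference: 0.00130156 V → 1.302 mV.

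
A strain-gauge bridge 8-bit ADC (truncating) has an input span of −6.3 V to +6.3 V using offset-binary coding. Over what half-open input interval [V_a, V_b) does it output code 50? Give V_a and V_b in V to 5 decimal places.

[-3.83906 V, -3.78984 V)

LSB = 12.6/2^8 = 49.219 mV.
V_a = V_low + 50·LSB = -3.83906 V; V_b = V_low + 51·LSB = -3.78984 V.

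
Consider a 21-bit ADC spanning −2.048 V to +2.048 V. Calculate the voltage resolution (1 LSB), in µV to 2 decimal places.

1.95 µV

Full-scale span = 4.096 V.
LSB = 4.096 / 2^21 = 4.096 / 2097152 = 1.95313e-06 V = 1.95 µV.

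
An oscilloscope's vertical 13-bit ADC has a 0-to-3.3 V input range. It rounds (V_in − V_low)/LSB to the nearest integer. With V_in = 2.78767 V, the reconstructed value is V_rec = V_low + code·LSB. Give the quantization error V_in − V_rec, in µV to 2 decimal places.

72.34 µV

Step size: 3.3 V ÷ 2^13 = 402.83 µV.
(V_in − V_low)/LSB = (2.78767 − 0)/0.000402832 = 6920.1796 → code 6920 (round).
Reconstructed: 2.7875977 V.
Difference: 7.23437e-05 V → 72.34 µV.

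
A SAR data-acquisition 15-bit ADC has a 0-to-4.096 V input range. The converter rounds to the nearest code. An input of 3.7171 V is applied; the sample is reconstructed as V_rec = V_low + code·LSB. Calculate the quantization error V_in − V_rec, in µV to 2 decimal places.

One LSB is 4.096 V / 32768 = 125.00 µV.
Scaled input = 29736.8000 LSBs, so code = 29737.
V_rec = 0 + 29737·0.000125 = 3.717125 V.
Error = 3.7171 − 3.717125 = -2.5e-05 V = -25.00 µV.

-25.00 µV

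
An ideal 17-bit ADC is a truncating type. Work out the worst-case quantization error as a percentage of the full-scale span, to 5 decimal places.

Truncating → worst-case error = 1 LSB = V_FS/2^17, so 100/131072 = 0.000762939 % of full scale.

0.00076 %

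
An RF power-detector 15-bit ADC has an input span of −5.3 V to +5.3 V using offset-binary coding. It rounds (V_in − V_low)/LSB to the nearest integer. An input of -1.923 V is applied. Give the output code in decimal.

LSB = 10.6 V / 32768 = 323.49 µV.
(-1.923 − (−5.3)) / 0.000323486 = 10439.390 LSBs.
round(10439.390) = 10439.

code 10439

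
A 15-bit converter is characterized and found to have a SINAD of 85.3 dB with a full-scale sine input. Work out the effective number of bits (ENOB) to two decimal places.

ENOB = (SINAD − 1.76) / 6.02 = (85.3 − 1.76)/6.02 = 13.877.

13.88 bits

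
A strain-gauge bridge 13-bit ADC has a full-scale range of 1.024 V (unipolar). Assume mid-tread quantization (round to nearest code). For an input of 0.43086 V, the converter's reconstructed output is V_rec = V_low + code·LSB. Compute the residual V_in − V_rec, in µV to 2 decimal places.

-15.00 µV

Step size: 1.024 V ÷ 2^13 = 125.00 µV.
(V_in − V_low)/LSB = (0.43086 − 0)/0.000125 = 3446.8800 → code 3447 (round).
V_rec = 0 + 3447·0.000125 = 0.430875 V.
Difference: -1.5e-05 V → -15.00 µV.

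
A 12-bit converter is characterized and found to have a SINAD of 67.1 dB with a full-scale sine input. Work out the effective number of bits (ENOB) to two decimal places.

10.85 bits

ENOB = (SINAD − 1.76) / 6.02 = (67.1 − 1.76)/6.02 = 10.854.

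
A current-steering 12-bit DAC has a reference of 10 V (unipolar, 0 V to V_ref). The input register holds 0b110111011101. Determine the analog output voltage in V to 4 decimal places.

LSB = 10 V / 2^12 = 2.441 mV.
Code 0b110111011101 = 3549 decimal.
V_out = 0 + 3549 × 0.00244141 V = 8.66455 V.

8.6646 V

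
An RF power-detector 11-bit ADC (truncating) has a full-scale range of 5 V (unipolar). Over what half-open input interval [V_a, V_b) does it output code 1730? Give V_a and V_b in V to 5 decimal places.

LSB = 5/2^11 = 2.441 mV.
V_a = V_low + 1730·LSB = 4.22363 V; V_b = V_low + 1731·LSB = 4.22607 V.

[4.22363 V, 4.22607 V)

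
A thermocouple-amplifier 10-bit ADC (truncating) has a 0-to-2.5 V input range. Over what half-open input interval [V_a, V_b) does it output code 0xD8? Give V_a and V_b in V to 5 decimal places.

[0.52734 V, 0.52979 V)

LSB = 2.5/2^10 = 2.441 mV.
Code 0xD8 = 216 decimal.
V_a = V_low + 216·LSB = 0.527344 V; V_b = V_low + 217·LSB = 0.529785 V.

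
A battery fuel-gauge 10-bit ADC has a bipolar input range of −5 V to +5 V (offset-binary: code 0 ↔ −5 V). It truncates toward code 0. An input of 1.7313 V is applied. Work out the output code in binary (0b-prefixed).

LSB = 10 V / 1024 = 9.766 mV.
(1.7313 − (−5)) / 0.00976562 = 689.285 LSBs.
Floor → code 689.
In binary (0b-prefixed): 0b1010110001.

code 0b1010110001 (decimal 689)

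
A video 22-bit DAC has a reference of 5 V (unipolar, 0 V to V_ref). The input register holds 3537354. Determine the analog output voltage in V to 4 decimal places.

LSB = 5 V / 2^22 = 1.19 µV.
V_out = 0 + 3537354 × 1.19209e-06 V = 4.21685 V.

4.2169 V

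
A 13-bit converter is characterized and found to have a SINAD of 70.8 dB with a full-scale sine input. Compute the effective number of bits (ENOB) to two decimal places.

ENOB = (SINAD − 1.76) / 6.02 = (70.8 − 1.76)/6.02 = 11.468.

11.47 bits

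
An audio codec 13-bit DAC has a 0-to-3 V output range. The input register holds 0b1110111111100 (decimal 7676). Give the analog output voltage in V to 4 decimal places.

2.8110 V

LSB = 3 V / 2^13 = 366.21 µV.
Code 0b1110111111100 = 7676 decimal.
V_out = 0 + 7676 × 0.000366211 V = 2.81104 V.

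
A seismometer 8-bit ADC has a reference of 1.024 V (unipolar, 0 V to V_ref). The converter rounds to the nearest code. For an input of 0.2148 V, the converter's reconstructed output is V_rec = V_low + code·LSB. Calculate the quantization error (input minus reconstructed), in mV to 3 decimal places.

Step size: 1.024 V ÷ 2^8 = 4.000 mV.
(V_in − V_low)/LSB = (0.2148 − 0)/0.004 = 53.7000 → code 54 (round).
Code 54 maps back to 0 + 54×0.004 V = 0.216 V.
Error = 0.2148 − 0.216 = -0.0012 V = -1.200 mV.

-1.200 mV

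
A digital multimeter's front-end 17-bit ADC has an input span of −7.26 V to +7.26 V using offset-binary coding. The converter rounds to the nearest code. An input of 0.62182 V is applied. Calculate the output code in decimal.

code 71149

With 131072 levels over 14.52 V, one step is 110.78 µV.
(0.62182 − (−7.26)) / 0.000110779 = 71149.167 LSBs.
Round → code 71149.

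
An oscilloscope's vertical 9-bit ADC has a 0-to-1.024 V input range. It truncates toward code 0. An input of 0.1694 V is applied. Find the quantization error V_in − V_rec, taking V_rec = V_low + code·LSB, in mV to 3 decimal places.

One LSB is 1.024 V / 512 = 2.000 mV.
(0.1694 − 0)/0.002 = 84.7000; ⌊·⌋ gives code 84.
Reconstructed: 0.168 V.
Error = 0.1694 − 0.168 = 0.0014 V = 1.400 mV.

1.400 mV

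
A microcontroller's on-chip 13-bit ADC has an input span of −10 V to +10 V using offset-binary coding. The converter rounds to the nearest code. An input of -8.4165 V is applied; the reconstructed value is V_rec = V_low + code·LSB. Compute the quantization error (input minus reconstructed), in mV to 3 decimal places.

-0.973 mV

One LSB is 20 V / 8192 = 2.441 mV.
Scaled input = 648.6016 LSBs, so code = 649.
Reconstructed: -8.4155273 V.
Difference: -0.000972656 V → -0.973 mV.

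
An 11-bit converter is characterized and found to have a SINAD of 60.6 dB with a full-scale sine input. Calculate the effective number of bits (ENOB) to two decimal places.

9.77 bits

ENOB = (SINAD − 1.76) / 6.02 = (60.6 − 1.76)/6.02 = 9.774.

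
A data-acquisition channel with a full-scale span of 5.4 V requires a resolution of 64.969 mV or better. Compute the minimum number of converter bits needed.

Number of steps required ≥ 5.4 V / 64.969 mV = 83.12.
Need 2^N ≥ 83.12; 2^6 = 64, 2^7 = 128.
Minimum N = 7.

7 bits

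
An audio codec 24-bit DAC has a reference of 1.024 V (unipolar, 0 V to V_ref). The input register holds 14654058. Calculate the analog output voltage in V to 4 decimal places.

0.8944 V

LSB = 1.024 V / 2^24 = 0.06 µV.
V_out = 0 + 14654058 × 6.10352e-08 V = 0.894413 V.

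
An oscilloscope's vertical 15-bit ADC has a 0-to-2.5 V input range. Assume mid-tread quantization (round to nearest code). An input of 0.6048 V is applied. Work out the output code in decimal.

LSB = 2.5 V / 32768 = 76.29 µV.
(V_in − V_low)/LSB = (0.6048 − 0) / 7.62939e-05 = 7927.235.
round(7927.235) = 7927.

code 7927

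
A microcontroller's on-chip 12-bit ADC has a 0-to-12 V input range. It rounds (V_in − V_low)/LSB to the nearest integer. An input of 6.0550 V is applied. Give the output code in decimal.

LSB = 12 V / 4096 = 2.930 mV.
(6.0550 − 0) / 0.00292969 = 2066.773 LSBs.
So the output code is 2067.

code 2067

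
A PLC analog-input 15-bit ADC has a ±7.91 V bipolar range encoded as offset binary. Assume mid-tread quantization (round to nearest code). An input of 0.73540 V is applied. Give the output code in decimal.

code 17907

With 32768 levels over 15.82 V, one step is 482.79 µV.
Input sits at 17907.236 steps above V_low.
So the output code is 17907.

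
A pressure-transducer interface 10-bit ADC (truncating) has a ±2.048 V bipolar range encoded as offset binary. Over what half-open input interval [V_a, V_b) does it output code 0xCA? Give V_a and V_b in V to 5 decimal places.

[-1.24000 V, -1.23600 V)

LSB = 4.096/2^10 = 4.000 mV.
Code 0xCA = 202 decimal.
V_a = V_low + 202·LSB = -1.24 V; V_b = V_low + 203·LSB = -1.236 V.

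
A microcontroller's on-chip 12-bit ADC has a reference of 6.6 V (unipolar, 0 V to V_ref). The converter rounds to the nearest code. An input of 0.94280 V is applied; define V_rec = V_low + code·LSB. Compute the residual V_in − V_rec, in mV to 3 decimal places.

LSB = 6.6/2^12 = 1.611 mV.
(V_in − V_low)/LSB = (0.94280 − 0)/0.00161133 = 585.1074 → code 585 (round).
Code 585 maps back to 0 + 585×0.00161133 V = 0.94262695 V.
Error = 0.94280 − 0.94262695 = 0.000173047 V = 0.173 mV.

0.173 mV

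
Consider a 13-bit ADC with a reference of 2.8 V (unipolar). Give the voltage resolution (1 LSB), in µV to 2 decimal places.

341.80 µV

Full-scale span = 2.8 V.
LSB = 2.8 / 2^13 = 2.8 / 8192 = 0.000341797 V = 341.80 µV.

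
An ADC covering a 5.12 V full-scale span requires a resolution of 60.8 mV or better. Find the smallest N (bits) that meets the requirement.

Number of steps required ≥ 5.12 V / 60.8 mV = 84.21.
Need 2^N ≥ 84.21; 2^6 = 64, 2^7 = 128.
Minimum N = 7.

7 bits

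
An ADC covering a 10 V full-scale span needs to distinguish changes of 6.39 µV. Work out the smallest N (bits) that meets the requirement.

21 bits

Number of steps required ≥ 10 V / 6.39 µV = 1564945.23.
Need 2^N ≥ 1564945.23; 2^20 = 1048576, 2^21 = 2097152.
Minimum N = 21.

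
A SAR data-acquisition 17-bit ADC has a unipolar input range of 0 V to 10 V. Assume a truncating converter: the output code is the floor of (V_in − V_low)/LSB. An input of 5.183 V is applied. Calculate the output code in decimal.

code 67934

LSB = 10 V / 131072 = 76.29 µV.
(5.183 − 0) / 7.62939e-05 = 67934.618 LSBs.
Floor → code 67934.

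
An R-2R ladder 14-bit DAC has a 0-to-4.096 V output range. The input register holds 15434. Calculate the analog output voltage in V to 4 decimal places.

3.8585 V

LSB = 4.096 V / 2^14 = 250.00 µV.
V_out = 0 + 15434 × 0.00025 V = 3.8585 V.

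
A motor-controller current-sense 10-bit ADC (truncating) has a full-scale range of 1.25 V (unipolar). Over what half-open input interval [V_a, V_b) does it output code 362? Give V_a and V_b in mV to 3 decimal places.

LSB = 1.25/2^10 = 1.221 mV.
V_a = V_low + 362·LSB = 0.441895 V; V_b = V_low + 363·LSB = 0.443115 V.

[441.895 mV, 443.115 mV)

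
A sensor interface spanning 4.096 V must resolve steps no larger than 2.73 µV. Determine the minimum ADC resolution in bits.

Number of steps required ≥ 4.096 V / 2.73 µV = 1500366.30.
Need 2^N ≥ 1500366.30; 2^20 = 1048576, 2^21 = 2097152.
Minimum N = 21.

21 bits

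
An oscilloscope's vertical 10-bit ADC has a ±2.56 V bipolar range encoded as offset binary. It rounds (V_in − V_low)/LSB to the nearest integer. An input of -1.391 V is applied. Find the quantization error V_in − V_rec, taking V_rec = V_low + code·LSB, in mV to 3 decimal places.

LSB = 5.12/2^10 = 5.000 mV.
(V_in − V_low)/LSB = (-1.391 − (−2.56))/0.005 = 233.8000 → code 234 (round).
Reconstructed: -1.39 V.
Difference: -0.001 V → -1.000 mV.

-1.000 mV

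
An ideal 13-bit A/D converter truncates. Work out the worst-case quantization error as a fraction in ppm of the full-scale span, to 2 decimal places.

122.07 ppm

Truncating → worst-case error = 1 LSB = V_FS/2^13, so 1e+06/8192 = 122.07 ppm of full scale.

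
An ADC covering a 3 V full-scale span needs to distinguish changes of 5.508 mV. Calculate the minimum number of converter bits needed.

Number of steps required ≥ 3 V / 5.508 mV = 544.66.
Need 2^N ≥ 544.66; 2^9 = 512, 2^10 = 1024.
Minimum N = 10.

10 bits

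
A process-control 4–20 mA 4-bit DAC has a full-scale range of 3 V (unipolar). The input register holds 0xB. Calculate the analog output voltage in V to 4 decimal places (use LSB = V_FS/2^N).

LSB = 3 V / 2^4 = 187.500 mV.
Code 0xB = 11 decimal.
V_out = 0 + 11 × 0.1875 V = 2.0625 V.

2.0625 V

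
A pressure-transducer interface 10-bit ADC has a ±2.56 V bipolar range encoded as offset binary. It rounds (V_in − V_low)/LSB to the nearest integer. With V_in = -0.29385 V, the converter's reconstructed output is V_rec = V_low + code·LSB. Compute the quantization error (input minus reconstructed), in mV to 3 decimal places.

1.150 mV

Step size: 5.12 V ÷ 2^10 = 5.000 mV.
(-0.29385 − (−2.56))/0.005 = 453.2300; round gives code 453.
V_rec = (−2.56) + 453·0.005 = -0.295 V.
Error = -0.29385 − (−0.295) = 0.00115 V = 1.150 mV.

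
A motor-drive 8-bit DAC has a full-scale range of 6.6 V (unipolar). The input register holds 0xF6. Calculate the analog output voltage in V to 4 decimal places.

6.3422 V

LSB = 6.6 V / 2^8 = 25.781 mV.
Code 0xF6 = 246 decimal.
V_out = 0 + 246 × 0.0257812 V = 6.34219 V.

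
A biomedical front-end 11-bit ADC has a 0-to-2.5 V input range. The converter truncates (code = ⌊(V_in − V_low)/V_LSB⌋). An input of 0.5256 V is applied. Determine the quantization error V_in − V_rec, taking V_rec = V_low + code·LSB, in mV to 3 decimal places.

0.698 mV

Step size: 2.5 V ÷ 2^11 = 1.221 mV.
(V_in − V_low)/LSB = (0.5256 − 0)/0.0012207 = 430.5715 → code 430 (floor).
Reconstructed: 0.52490234 V.
Difference: 0.000697656 V → 0.698 mV.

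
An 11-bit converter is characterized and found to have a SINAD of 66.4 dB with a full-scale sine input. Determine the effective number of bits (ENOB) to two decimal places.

10.74 bits

ENOB = (SINAD − 1.76) / 6.02 = (66.4 − 1.76)/6.02 = 10.738.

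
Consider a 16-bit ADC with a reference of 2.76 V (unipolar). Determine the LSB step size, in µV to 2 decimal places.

Full-scale span = 2.76 V.
LSB = 2.76 / 2^16 = 2.76 / 65536 = 4.21143e-05 V = 42.11 µV.

42.11 µV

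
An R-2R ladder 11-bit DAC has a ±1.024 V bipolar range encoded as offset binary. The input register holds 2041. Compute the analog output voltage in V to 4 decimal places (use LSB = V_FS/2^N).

1.0170 V

LSB = 2.048 V / 2^11 = 1.000 mV.
V_out = (−1.024) + 2041 × 0.001 V = 1.017 V.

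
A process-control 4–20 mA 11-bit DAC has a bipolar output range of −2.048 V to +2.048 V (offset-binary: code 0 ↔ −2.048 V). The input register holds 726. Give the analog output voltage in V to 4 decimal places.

-0.5960 V

LSB = 4.096 V / 2^11 = 2.000 mV.
V_out = (−2.048) + 726 × 0.002 V = -0.596 V.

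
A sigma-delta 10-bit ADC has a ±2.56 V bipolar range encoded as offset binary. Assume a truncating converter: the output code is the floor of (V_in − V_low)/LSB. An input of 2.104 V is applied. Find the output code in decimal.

code 932

With 1024 levels over 5.12 V, one step is 5.000 mV.
Input sits at 932.800 steps above V_low.
So the output code is 932.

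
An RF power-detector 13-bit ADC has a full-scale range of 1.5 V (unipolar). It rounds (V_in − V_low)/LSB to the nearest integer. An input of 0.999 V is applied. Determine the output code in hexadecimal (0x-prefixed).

With 8192 levels over 1.5 V, one step is 183.11 µV.
(V_in − V_low)/LSB = (0.999 − 0) / 0.000183105 = 5455.872.
Round → code 5456.
In hexadecimal (0x-prefixed): 0x1550.

code 0x1550 (decimal 5456)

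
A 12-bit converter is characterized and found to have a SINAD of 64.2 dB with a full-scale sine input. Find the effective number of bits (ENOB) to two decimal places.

10.37 bits

ENOB = (SINAD − 1.76) / 6.02 = (64.2 − 1.76)/6.02 = 10.372.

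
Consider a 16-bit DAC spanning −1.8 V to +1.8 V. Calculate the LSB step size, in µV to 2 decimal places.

Full-scale span = 3.6 V.
LSB = 3.6 / 2^16 = 3.6 / 65536 = 5.49316e-05 V = 54.93 µV.

54.93 µV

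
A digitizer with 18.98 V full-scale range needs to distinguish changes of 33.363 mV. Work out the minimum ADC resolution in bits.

10 bits

Number of steps required ≥ 18.98 V / 33.363 mV = 568.89.
Need 2^N ≥ 568.89; 2^9 = 512, 2^10 = 1024.
Minimum N = 10.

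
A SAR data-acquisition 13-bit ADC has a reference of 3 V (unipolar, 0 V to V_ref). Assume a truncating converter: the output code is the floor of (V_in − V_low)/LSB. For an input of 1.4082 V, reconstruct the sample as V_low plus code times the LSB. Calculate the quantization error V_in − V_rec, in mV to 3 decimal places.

One LSB is 3 V / 8192 = 366.21 µV.
(V_in − V_low)/LSB = (1.4082 − 0)/0.000366211 = 3845.3248 → code 3845 (floor).
V_rec = 0 + 3845·0.000366211 = 1.4080811 V.
Error = 1.4082 − 1.4080811 = 0.000118945 V = 0.119 mV.

0.119 mV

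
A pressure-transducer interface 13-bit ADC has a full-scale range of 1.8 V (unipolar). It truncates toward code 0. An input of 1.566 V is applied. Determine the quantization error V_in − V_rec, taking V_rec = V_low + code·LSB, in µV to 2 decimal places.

8.79 µV

Step size: 1.8 V ÷ 2^13 = 219.73 µV.
(V_in − V_low)/LSB = (1.566 − 0)/0.000219727 = 7127.0400 → code 7127 (floor).
V_rec = 0 + 7127·0.000219727 = 1.5659912 V.
V_in − V_rec = 8.78906e-06 V = 8.79 µV.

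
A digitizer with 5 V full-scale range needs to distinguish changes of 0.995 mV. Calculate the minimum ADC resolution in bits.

13 bits

Number of steps required ≥ 5 V / 0.995 mV = 5025.13.
Need 2^N ≥ 5025.13; 2^12 = 4096, 2^13 = 8192.
Minimum N = 13.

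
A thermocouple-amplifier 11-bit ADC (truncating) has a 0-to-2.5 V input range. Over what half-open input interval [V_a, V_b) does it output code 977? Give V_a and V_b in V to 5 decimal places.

[1.19263 V, 1.19385 V)

LSB = 2.5/2^11 = 1.221 mV.
V_a = V_low + 977·LSB = 1.19263 V; V_b = V_low + 978·LSB = 1.19385 V.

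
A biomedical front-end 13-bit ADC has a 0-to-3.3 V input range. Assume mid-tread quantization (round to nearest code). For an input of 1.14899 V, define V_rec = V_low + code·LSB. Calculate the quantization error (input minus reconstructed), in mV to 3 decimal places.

0.113 mV

LSB = 3.3/2^13 = 402.83 µV.
Scaled input = 2852.2806 LSBs, so code = 2852.
V_rec = 0 + 2852·0.000402832 = 1.148877 V.
Difference: 0.000113047 V → 0.113 mV.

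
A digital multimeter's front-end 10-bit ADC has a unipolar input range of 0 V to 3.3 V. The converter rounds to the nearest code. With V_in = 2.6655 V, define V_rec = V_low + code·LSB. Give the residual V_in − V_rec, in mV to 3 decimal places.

Step size: 3.3 V ÷ 2^10 = 3.223 mV.
(V_in − V_low)/LSB = (2.6655 − 0)/0.00322266 = 827.1127 → code 827 (round).
V_rec = 0 + 827·0.00322266 = 2.6651367 V.
Difference: 0.000363281 V → 0.363 mV.

0.363 mV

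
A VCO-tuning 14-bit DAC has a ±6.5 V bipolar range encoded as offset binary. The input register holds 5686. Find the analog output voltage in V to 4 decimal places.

-1.9884 V

LSB = 13 V / 2^14 = 0.793 mV.
V_out = (−6.5) + 5686 × 0.000793457 V = -1.9884 V.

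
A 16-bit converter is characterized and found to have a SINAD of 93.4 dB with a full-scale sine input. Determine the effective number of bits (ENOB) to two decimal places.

15.22 bits

ENOB = (SINAD − 1.76) / 6.02 = (93.4 − 1.76)/6.02 = 15.223.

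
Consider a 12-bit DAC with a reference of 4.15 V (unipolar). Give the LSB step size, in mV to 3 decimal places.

1.013 mV

Full-scale span = 4.15 V.
LSB = 4.15 / 2^12 = 4.15 / 4096 = 0.00101318 V = 1.013 mV.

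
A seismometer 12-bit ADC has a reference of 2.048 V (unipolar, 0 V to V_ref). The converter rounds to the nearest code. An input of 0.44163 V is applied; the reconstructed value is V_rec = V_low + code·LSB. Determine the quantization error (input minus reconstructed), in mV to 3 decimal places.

One LSB is 2.048 V / 4096 = 0.500 mV.
(0.44163 − 0)/0.0005 = 883.2600; round gives code 883.
Code 883 maps back to 0 + 883×0.0005 V = 0.4415 V.
Error = 0.44163 − 0.4415 = 0.00013 V = 0.130 mV.

0.130 mV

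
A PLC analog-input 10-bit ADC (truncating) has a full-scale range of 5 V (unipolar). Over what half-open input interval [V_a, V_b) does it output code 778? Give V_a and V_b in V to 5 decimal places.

LSB = 5/2^10 = 4.883 mV.
V_a = V_low + 778·LSB = 3.79883 V; V_b = V_low + 779·LSB = 3.80371 V.

[3.79883 V, 3.80371 V)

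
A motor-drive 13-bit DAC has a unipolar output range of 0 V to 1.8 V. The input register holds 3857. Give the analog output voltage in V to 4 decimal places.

LSB = 1.8 V / 2^13 = 219.73 µV.
V_out = 0 + 3857 × 0.000219727 V = 0.847485 V.

0.8475 V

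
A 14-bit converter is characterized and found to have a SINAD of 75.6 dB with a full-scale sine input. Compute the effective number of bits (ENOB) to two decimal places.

12.27 bits

ENOB = (SINAD − 1.76) / 6.02 = (75.6 − 1.76)/6.02 = 12.266.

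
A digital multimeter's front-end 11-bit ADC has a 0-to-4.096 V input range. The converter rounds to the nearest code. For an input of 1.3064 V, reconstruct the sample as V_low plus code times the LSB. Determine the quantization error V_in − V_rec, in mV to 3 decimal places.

0.400 mV

Step size: 4.096 V ÷ 2^11 = 2.000 mV.
(1.3064 − 0)/0.002 = 653.2000; round gives code 653.
Code 653 maps back to 0 + 653×0.002 V = 1.306 V.
Difference: 0.0004 V → 0.400 mV.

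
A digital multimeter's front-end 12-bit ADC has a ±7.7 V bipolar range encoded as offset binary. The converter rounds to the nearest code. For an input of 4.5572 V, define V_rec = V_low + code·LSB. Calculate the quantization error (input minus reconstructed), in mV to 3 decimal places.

Step size: 15.4 V ÷ 2^12 = 3.760 mV.
(V_in − V_low)/LSB = (4.5572 − (−7.7))/0.00375977 = 3260.0968 → code 3260 (round).
V_rec = (−7.7) + 3260·0.00375977 = 4.5568359 V.
Error = 4.5572 − 4.5568359 = 0.000364063 V = 0.364 mV.

0.364 mV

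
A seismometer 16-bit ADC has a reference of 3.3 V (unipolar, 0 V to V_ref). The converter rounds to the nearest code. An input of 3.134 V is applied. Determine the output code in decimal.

Full-scale span = 3.3 V; LSB = 3.3/2^16 = 50.35 µV.
Input sits at 62239.341 steps above V_low.
So the output code is 62239.

code 62239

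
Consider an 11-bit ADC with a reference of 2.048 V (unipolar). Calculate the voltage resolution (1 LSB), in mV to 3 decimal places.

1.000 mV

Full-scale span = 2.048 V.
LSB = 2.048 / 2^11 = 2.048 / 2048 = 0.001 V = 1.000 mV.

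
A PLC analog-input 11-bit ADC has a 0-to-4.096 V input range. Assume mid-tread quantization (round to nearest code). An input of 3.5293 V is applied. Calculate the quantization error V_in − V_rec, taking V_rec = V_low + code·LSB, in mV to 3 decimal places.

One LSB is 4.096 V / 2048 = 2.000 mV.
(3.5293 − 0)/0.002 = 1764.6500; round gives code 1765.
Reconstructed: 3.53 V.
Error = 3.5293 − 3.53 = -0.0007 V = -0.700 mV.

-0.700 mV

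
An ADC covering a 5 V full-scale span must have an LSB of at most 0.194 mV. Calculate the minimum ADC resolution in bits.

Number of steps required ≥ 5 V / 0.194 mV = 25773.20.
Need 2^N ≥ 25773.20; 2^14 = 16384, 2^15 = 32768.
Minimum N = 15.

15 bits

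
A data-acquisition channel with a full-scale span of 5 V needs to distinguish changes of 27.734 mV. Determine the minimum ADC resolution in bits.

Number of steps required ≥ 5 V / 27.734 mV = 180.28.
Need 2^N ≥ 180.28; 2^7 = 128, 2^8 = 256.
Minimum N = 8.

8 bits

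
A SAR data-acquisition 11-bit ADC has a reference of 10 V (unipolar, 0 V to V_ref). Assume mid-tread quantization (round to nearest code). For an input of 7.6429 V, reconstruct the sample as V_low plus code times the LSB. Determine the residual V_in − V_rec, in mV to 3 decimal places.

One LSB is 10 V / 2048 = 4.883 mV.
Scaled input = 1565.2659 LSBs, so code = 1565.
V_rec = 0 + 1565·0.00488281 = 7.6416016 V.
Difference: 0.00129844 V → 1.298 mV.

1.298 mV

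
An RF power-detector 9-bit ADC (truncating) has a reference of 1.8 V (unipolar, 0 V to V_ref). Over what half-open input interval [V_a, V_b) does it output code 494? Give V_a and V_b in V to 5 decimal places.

[1.73672 V, 1.74023 V)

LSB = 1.8/2^9 = 3.516 mV.
V_a = V_low + 494·LSB = 1.73672 V; V_b = V_low + 495·LSB = 1.74023 V.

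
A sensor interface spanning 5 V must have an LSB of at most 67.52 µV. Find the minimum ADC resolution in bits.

17 bits

Number of steps required ≥ 5 V / 67.52 µV = 74052.13.
Need 2^N ≥ 74052.13; 2^16 = 65536, 2^17 = 131072.
Minimum N = 17.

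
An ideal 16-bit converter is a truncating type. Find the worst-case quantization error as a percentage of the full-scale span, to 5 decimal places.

Truncating → worst-case error = 1 LSB = V_FS/2^16, so 100/65536 = 0.00152588 % of full scale.

0.00153 %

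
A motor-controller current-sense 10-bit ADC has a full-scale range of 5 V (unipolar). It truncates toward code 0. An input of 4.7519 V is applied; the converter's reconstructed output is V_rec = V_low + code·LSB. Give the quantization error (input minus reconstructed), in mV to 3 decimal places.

0.923 mV

LSB = 5/2^10 = 4.883 mV.
(V_in − V_low)/LSB = (4.7519 − 0)/0.00488281 = 973.1891 → code 973 (floor).
Code 973 maps back to 0 + 973×0.00488281 V = 4.7509766 V.
Difference: 0.000923437 V → 0.923 mV.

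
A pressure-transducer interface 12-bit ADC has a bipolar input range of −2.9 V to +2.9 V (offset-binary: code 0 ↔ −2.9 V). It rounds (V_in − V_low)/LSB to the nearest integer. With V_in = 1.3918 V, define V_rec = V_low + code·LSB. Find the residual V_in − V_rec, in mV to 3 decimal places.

-0.143 mV

One LSB is 5.8 V / 4096 = 1.416 mV.
(1.3918 − (−2.9))/0.00141602 = 3030.8988; round gives code 3031.
Code 3031 maps back to (−2.9) + 3031×0.00141602 V = 1.3919434 V.
Difference: -0.000143359 V → -0.143 mV.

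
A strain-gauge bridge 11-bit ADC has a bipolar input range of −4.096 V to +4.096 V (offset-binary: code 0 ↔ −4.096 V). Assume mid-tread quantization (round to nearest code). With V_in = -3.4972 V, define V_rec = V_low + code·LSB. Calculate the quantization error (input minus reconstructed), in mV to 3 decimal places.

One LSB is 8.192 V / 2048 = 4.000 mV.
Scaled input = 149.7000 LSBs, so code = 150.
Reconstructed: -3.496 V.
Difference: -0.0012 V → -1.200 mV.

-1.200 mV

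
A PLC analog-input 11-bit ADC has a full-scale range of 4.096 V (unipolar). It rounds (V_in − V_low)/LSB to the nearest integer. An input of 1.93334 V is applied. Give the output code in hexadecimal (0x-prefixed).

code 0x3C7 (decimal 967)

Full-scale span = 4.096 V; LSB = 4.096/2^11 = 2.000 mV.
(V_in − V_low)/LSB = (1.93334 − 0) / 0.002 = 966.670.
So the output code is 967.
In hexadecimal (0x-prefixed): 0x3C7.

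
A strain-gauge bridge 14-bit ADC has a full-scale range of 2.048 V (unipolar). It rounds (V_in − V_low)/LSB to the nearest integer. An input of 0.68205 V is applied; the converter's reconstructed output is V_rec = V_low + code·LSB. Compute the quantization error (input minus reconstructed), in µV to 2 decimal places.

50.00 µV

LSB = 2.048/2^14 = 125.00 µV.
(0.68205 − 0)/0.000125 = 5456.4000; round gives code 5456.
Reconstructed: 0.682 V.
V_in − V_rec = 5e-05 V = 50.00 µV.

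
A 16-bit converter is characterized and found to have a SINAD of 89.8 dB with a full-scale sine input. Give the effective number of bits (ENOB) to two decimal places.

14.62 bits

ENOB = (SINAD − 1.76) / 6.02 = (89.8 − 1.76)/6.02 = 14.625.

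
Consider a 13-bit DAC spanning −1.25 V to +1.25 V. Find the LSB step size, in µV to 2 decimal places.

Full-scale span = 2.5 V.
LSB = 2.5 / 2^13 = 2.5 / 8192 = 0.000305176 V = 305.18 µV.

305.18 µV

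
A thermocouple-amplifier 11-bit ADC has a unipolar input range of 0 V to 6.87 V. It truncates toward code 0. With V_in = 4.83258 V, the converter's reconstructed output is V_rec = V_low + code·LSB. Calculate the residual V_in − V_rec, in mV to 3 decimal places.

One LSB is 6.87 V / 2048 = 3.354 mV.
(4.83258 − 0)/0.00335449 = 1440.6294; ⌊·⌋ gives code 1440.
V_rec = 0 + 1440·0.00335449 = 4.8304687 V.
Error = 4.83258 − 4.8304687 = 0.00211125 V = 2.111 mV.

2.111 mV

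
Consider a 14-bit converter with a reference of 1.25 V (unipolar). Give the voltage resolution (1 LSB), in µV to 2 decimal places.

76.29 µV

Full-scale span = 1.25 V.
LSB = 1.25 / 2^14 = 1.25 / 16384 = 7.62939e-05 V = 76.29 µV.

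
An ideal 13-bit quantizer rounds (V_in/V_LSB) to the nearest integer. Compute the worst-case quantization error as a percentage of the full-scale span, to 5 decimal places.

Rounding → worst-case error = ½ LSB = V_FS/2^14, so 100/16384 = 0.00610352 % of full scale.

0.00610 %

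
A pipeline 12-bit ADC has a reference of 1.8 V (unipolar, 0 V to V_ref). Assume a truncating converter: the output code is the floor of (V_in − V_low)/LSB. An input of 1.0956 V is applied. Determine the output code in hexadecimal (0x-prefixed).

LSB = 1.8 V / 4096 = 439.45 µV.
(V_in − V_low)/LSB = (1.0956 − 0) / 0.000439453 = 2493.099.
Floor → code 2493.
In hexadecimal (0x-prefixed): 0x9BD.

code 0x9BD (decimal 2493)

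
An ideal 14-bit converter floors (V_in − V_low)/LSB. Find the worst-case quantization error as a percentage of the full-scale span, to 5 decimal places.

Truncating → worst-case error = 1 LSB = V_FS/2^14, so 100/16384 = 0.00610352 % of full scale.

0.00610 %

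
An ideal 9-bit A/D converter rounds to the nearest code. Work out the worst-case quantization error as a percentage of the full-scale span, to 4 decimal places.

Rounding → worst-case error = ½ LSB = V_FS/2^10, so 100/1024 = 0.0976562 % of full scale.

0.0977 %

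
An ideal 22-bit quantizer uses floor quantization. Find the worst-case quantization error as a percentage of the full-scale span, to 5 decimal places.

Truncating → worst-case error = 1 LSB = V_FS/2^22, so 100/4194304 = 2.38419e-05 % of full scale.

0.00002 %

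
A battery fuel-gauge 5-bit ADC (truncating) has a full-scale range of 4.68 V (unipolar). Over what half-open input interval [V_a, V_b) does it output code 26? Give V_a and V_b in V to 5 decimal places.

LSB = 4.68/2^5 = 146.250 mV.
V_a = V_low + 26·LSB = 3.8025 V; V_b = V_low + 27·LSB = 3.94875 V.

[3.80250 V, 3.94875 V)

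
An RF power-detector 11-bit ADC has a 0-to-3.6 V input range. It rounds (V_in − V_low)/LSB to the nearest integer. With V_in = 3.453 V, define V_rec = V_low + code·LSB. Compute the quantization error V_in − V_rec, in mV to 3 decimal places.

0.656 mV

LSB = 3.6/2^11 = 1.758 mV.
Scaled input = 1964.3733 LSBs, so code = 1964.
Code 1964 maps back to 0 + 1964×0.00175781 V = 3.4523437 V.
Difference: 0.00065625 V → 0.656 mV.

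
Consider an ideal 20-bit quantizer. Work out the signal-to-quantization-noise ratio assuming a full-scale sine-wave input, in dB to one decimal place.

SNR ≈ 6.02·N + 1.76 dB = 6.02·20 + 1.76 = 122.16 dB.

122.2 dB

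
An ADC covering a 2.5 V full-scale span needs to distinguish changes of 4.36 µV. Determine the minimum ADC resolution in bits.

Number of steps required ≥ 2.5 V / 4.36 µV = 573394.50.
Need 2^N ≥ 573394.50; 2^19 = 524288, 2^20 = 1048576.
Minimum N = 20.

20 bits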